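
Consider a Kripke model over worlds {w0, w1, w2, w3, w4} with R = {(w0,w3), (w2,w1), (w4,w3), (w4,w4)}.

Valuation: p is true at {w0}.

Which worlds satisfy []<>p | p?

{w0, w1, w3}

w0: []<>p is F, p is T. ✓
w1: []<>p is T, p is F. ✓
w2: []<>p is F, p is F. ✗
w3: []<>p is T, p is F. ✓
w4: []<>p is F, p is F. ✗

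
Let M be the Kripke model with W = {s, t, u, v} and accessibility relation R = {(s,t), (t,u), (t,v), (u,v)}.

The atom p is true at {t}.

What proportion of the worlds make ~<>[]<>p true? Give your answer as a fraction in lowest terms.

1/2

s: <>[]<>p is F. ✓
t: <>[]<>p is T. ✗
u: <>[]<>p is T. ✗
v: <>[]<>p is F. ✓
That's 2 of 4 worlds, so 2/4 = 1/2.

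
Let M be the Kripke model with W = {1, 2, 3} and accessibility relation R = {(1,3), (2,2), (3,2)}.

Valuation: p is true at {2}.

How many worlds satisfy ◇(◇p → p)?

1: successors {3}; ◇p → p there: 3:F. ✗
2: successors {2}; ◇p → p there: 2:T. ✓
3: successors {2}; ◇p → p there: 2:T. ✓
Satisfying worlds: {2, 3}.

2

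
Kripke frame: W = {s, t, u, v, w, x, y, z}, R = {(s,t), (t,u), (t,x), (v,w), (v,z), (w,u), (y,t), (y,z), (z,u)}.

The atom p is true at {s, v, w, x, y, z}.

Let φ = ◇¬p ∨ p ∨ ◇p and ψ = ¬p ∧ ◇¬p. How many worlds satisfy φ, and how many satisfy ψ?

7 and 1

For ◇¬p ∨ p ∨ ◇p:
s: ◇¬p ∨ p is T, ◇p is F. ✓
t: ◇¬p ∨ p is T, ◇p is T. ✓
u: ◇¬p ∨ p is F, ◇p is F. ✗
v: ◇¬p ∨ p is T, ◇p is T. ✓
w: ◇¬p ∨ p is T, ◇p is F. ✓
x: ◇¬p ∨ p is T, ◇p is F. ✓
y: ◇¬p ∨ p is T, ◇p is T. ✓
z: ◇¬p ∨ p is T, ◇p is F. ✓
— 7 worlds.
For ¬p ∧ ◇¬p:
s: ¬p is F, ◇¬p is T. ✗
t: ¬p is T, ◇¬p is T. ✓
u: ¬p is T, ◇¬p is F. ✗
v: ¬p is F, ◇¬p is F. ✗
w: ¬p is F, ◇¬p is T. ✗
x: ¬p is F, ◇¬p is F. ✗
y: ¬p is F, ◇¬p is T. ✗
z: ¬p is F, ◇¬p is T. ✗
— 1 world.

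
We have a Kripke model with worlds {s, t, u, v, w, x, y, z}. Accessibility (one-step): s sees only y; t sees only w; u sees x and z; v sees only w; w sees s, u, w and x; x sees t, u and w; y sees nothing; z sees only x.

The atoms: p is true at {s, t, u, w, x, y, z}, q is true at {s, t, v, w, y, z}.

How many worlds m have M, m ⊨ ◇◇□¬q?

2

s: successors {y}; ◇□¬q there: y:F. ✗
t: successors {w}; ◇□¬q there: w:F. ✗
u: successors {x, z}; ◇□¬q there: x:F, z:F. ✗
v: successors {w}; ◇□¬q there: w:F. ✗
w: successors {s, u, w, x}; ◇□¬q there: s:T, u:T, w:F, x:F. ✓
x: successors {t, u, w}; ◇□¬q there: t:F, u:T, w:F. ✓
y: no successors, so ◇◇□¬q fails. ✗
z: successors {x}; ◇□¬q there: x:F. ✗
Satisfying worlds: {w, x}.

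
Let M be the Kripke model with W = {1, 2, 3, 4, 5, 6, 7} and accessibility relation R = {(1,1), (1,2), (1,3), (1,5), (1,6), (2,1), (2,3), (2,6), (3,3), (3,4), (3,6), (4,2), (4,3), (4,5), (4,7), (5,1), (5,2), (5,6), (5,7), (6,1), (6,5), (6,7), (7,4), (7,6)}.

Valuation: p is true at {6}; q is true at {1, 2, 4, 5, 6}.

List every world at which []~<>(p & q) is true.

{7}

1: successors {1, 2, 3, 5, 6}; ~<>(p & q) there: 1:F, 2:F, 3:F, 5:F, 6:T. ✗
2: successors {1, 3, 6}; ~<>(p & q) there: 1:F, 3:F, 6:T. ✗
3: successors {3, 4, 6}; ~<>(p & q) there: 3:F, 4:T, 6:T. ✗
4: successors {2, 3, 5, 7}; ~<>(p & q) there: 2:F, 3:F, 5:F, 7:F. ✗
5: successors {1, 2, 6, 7}; ~<>(p & q) there: 1:F, 2:F, 6:T, 7:F. ✗
6: successors {1, 5, 7}; ~<>(p & q) there: 1:F, 5:F, 7:F. ✗
7: successors {4, 6}; ~<>(p & q) there: 4:T, 6:T. ✓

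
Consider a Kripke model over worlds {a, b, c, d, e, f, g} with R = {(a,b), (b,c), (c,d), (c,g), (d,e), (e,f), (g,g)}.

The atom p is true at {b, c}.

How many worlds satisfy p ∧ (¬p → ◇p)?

a: p is F, ¬p → ◇p is T. ✗
b: p is T, ¬p → ◇p is T. ✓
c: p is T, ¬p → ◇p is T. ✓
d: p is F, ¬p → ◇p is F. ✗
e: p is F, ¬p → ◇p is F. ✗
f: p is F, ¬p → ◇p is F. ✗
g: p is F, ¬p → ◇p is F. ✗
Satisfying worlds: {b, c}.

2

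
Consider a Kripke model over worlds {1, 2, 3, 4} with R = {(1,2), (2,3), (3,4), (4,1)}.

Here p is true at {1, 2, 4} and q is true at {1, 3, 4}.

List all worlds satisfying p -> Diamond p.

{1, 3, 4}

1: p is T, Diamond p is T. ✓
2: p is T, Diamond p is F. ✗
3: p is F, Diamond p is T. ✓
4: p is T, Diamond p is T. ✓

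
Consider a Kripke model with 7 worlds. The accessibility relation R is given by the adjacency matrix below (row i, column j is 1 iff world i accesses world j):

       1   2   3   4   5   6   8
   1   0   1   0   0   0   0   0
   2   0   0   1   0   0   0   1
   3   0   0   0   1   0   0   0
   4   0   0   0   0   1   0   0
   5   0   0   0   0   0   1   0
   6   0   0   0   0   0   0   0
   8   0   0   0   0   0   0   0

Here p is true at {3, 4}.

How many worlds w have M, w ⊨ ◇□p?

2

1: successors {2}; □p there: 2:F. ✗
2: successors {3, 8}; □p there: 3:T, 8:T. ✓
3: successors {4}; □p there: 4:F. ✗
4: successors {5}; □p there: 5:F. ✗
5: successors {6}; □p there: 6:T. ✓
6: no successors, so ◇□p fails. ✗
8: no successors, so ◇□p fails. ✗
Satisfying worlds: {2, 5}.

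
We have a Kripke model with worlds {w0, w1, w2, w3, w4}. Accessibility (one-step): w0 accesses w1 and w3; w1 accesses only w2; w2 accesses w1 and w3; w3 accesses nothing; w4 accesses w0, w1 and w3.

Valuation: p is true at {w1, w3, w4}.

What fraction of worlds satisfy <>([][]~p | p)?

4/5

w0: successors {w1, w3}; [][]~p | p there: w1:T, w3:T. ✓
w1: successors {w2}; [][]~p | p there: w2:T. ✓
w2: successors {w1, w3}; [][]~p | p there: w1:T, w3:T. ✓
w3: no successors, so <>([][]~p | p) fails. ✗
w4: successors {w0, w1, w3}; [][]~p | p there: w0:T, w1:T, w3:T. ✓
That's 4 of 5 worlds, so 4/5.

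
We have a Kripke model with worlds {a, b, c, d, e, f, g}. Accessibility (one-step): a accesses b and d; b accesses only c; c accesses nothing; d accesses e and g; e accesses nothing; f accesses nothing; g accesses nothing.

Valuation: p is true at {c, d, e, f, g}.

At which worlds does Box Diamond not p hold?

a: successors {b, d}; Diamond not p there: b:F, d:F. ✗
b: successors {c}; Diamond not p there: c:F. ✗
c: no successors, so Box Diamond not p holds vacuously. ✓
d: successors {e, g}; Diamond not p there: e:F, g:F. ✗
e: no successors, so Box Diamond not p holds vacuously. ✓
f: no successors, so Box Diamond not p holds vacuously. ✓
g: no successors, so Box Diamond not p holds vacuously. ✓

{c, e, f, g}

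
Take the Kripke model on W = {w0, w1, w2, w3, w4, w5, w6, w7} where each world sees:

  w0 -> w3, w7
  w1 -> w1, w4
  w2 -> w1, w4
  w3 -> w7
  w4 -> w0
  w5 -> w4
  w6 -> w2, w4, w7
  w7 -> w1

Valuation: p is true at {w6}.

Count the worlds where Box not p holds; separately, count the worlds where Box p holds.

For Box not p:
w0: successors {w3, w7}; not p there: w3:T, w7:T. ✓
w1: successors {w1, w4}; not p there: w1:T, w4:T. ✓
w2: successors {w1, w4}; not p there: w1:T, w4:T. ✓
w3: successors {w7}; not p there: w7:T. ✓
w4: successors {w0}; not p there: w0:T. ✓
w5: successors {w4}; not p there: w4:T. ✓
w6: successors {w2, w4, w7}; not p there: w2:T, w4:T, w7:T. ✓
w7: successors {w1}; not p there: w1:T. ✓
— 8 worlds.
For Box p:
w0: successors {w3, w7}; p there: w3:F, w7:F. ✗
w1: successors {w1, w4}; p there: w1:F, w4:F. ✗
w2: successors {w1, w4}; p there: w1:F, w4:F. ✗
w3: successors {w7}; p there: w7:F. ✗
w4: successors {w0}; p there: w0:F. ✗
w5: successors {w4}; p there: w4:F. ✗
w6: successors {w2, w4, w7}; p there: w2:F, w4:F, w7:F. ✗
w7: successors {w1}; p there: w1:F. ✗
— 0 worlds.

8 and 0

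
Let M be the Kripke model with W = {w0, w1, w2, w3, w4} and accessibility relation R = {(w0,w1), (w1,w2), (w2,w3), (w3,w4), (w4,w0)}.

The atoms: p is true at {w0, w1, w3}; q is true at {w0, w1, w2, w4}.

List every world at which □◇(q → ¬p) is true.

w0: successors {w1}; ◇(q → ¬p) there: w1:T. ✓
w1: successors {w2}; ◇(q → ¬p) there: w2:T. ✓
w2: successors {w3}; ◇(q → ¬p) there: w3:T. ✓
w3: successors {w4}; ◇(q → ¬p) there: w4:F. ✗
w4: successors {w0}; ◇(q → ¬p) there: w0:F. ✗

{w0, w1, w2}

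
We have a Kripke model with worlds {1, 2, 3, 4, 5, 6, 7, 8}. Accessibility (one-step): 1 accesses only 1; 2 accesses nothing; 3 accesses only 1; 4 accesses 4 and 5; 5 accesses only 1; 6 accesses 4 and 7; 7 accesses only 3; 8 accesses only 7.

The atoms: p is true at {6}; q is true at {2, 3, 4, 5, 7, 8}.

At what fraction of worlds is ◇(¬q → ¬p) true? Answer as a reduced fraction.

7/8

1: successors {1}; ¬q → ¬p there: 1:T. ✓
2: no successors, so ◇(¬q → ¬p) fails. ✗
3: successors {1}; ¬q → ¬p there: 1:T. ✓
4: successors {4, 5}; ¬q → ¬p there: 4:T, 5:T. ✓
5: successors {1}; ¬q → ¬p there: 1:T. ✓
6: successors {4, 7}; ¬q → ¬p there: 4:T, 7:T. ✓
7: successors {3}; ¬q → ¬p there: 3:T. ✓
8: successors {7}; ¬q → ¬p there: 7:T. ✓
That's 7 of 8 worlds, so 7/8.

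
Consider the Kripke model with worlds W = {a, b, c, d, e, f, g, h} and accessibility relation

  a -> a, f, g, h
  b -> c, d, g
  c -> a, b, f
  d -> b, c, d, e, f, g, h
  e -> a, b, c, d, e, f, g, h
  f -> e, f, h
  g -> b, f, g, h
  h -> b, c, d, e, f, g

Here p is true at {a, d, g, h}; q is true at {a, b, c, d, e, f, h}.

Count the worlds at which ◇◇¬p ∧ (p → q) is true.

7

a: ◇◇¬p is T, p → q is T. ✓
b: ◇◇¬p is T, p → q is T. ✓
c: ◇◇¬p is T, p → q is T. ✓
d: ◇◇¬p is T, p → q is T. ✓
e: ◇◇¬p is T, p → q is T. ✓
f: ◇◇¬p is T, p → q is T. ✓
g: ◇◇¬p is T, p → q is F. ✗
h: ◇◇¬p is T, p → q is T. ✓
Satisfying worlds: {a, b, c, d, e, f, h}.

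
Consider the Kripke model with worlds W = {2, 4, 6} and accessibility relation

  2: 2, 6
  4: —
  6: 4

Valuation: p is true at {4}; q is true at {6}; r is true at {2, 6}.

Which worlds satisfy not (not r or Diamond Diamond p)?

2: not r or Diamond Diamond p is T. ✗
4: not r or Diamond Diamond p is T. ✗
6: not r or Diamond Diamond p is F. ✓

{6}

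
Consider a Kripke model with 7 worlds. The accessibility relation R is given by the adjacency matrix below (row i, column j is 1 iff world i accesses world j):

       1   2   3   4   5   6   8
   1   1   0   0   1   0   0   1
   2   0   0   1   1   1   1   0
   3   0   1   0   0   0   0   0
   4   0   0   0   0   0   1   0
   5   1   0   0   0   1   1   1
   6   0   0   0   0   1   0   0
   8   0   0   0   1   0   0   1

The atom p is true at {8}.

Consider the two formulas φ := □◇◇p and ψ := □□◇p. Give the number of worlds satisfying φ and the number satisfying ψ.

For □◇◇p:
1: successors {1, 4, 8}; ◇◇p there: 1:T, 4:F, 8:T. ✗
2: successors {3, 4, 5, 6}; ◇◇p there: 3:F, 4:F, 5:T, 6:T. ✗
3: successors {2}; ◇◇p there: 2:T. ✓
4: successors {6}; ◇◇p there: 6:T. ✓
5: successors {1, 5, 6, 8}; ◇◇p there: 1:T, 5:T, 6:T, 8:T. ✓
6: successors {5}; ◇◇p there: 5:T. ✓
8: successors {4, 8}; ◇◇p there: 4:F, 8:T. ✗
— 4 worlds.
For □□◇p:
1: successors {1, 4, 8}; □◇p there: 1:F, 4:F, 8:F. ✗
2: successors {3, 4, 5, 6}; □◇p there: 3:F, 4:F, 5:F, 6:T. ✗
3: successors {2}; □◇p there: 2:F. ✗
4: successors {6}; □◇p there: 6:T. ✓
5: successors {1, 5, 6, 8}; □◇p there: 1:F, 5:F, 6:T, 8:F. ✗
6: successors {5}; □◇p there: 5:F. ✗
8: successors {4, 8}; □◇p there: 4:F, 8:F. ✗
— 1 world.

4 and 1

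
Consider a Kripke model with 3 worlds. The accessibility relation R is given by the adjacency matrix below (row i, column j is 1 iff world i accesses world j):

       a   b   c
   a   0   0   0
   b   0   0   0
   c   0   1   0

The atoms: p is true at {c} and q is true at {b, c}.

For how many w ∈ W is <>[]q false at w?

a: no successors, so <>[]q fails. ✗
b: no successors, so <>[]q fails. ✗
c: successors {b}; []q there: b:T. ✓
Satisfying worlds: {c}.
So <>[]q fails at the other 2 worlds.

2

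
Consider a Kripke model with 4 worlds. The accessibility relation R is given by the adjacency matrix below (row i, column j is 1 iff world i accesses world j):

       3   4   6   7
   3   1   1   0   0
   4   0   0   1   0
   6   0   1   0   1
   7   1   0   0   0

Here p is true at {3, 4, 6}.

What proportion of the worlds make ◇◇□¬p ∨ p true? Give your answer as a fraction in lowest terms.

3/4

3: ◇◇□¬p is F, p is T. ✓
4: ◇◇□¬p is F, p is T. ✓
6: ◇◇□¬p is F, p is T. ✓
7: ◇◇□¬p is F, p is F. ✗
That's 3 of 4 worlds, so 3/4.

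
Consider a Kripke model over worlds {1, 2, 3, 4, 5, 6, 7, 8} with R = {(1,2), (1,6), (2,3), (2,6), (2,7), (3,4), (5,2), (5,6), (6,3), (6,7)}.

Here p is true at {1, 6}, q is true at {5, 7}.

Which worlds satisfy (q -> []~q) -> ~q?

1: q -> []~q is T, ~q is T. ✓
2: q -> []~q is T, ~q is T. ✓
3: q -> []~q is T, ~q is T. ✓
4: q -> []~q is T, ~q is T. ✓
5: q -> []~q is T, ~q is F. ✗
6: q -> []~q is T, ~q is T. ✓
7: q -> []~q is T, ~q is F. ✗
8: q -> []~q is T, ~q is T. ✓

{1, 2, 3, 4, 6, 8}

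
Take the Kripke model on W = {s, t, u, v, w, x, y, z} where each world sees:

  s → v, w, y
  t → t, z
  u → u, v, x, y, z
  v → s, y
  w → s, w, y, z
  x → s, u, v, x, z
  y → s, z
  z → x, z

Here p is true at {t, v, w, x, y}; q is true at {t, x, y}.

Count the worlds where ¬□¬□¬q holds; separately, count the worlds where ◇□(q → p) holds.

For ¬□¬□¬q:
s: □¬□¬q is F. ✓
t: □¬□¬q is T. ✗
u: □¬□¬q is F. ✓
v: □¬□¬q is F. ✓
w: □¬□¬q is F. ✓
x: □¬□¬q is T. ✗
y: □¬□¬q is T. ✗
z: □¬□¬q is T. ✗
— 4 worlds.
For ◇□(q → p):
s: successors {v, w, y}; □(q → p) there: v:T, w:T, y:T. ✓
t: successors {t, z}; □(q → p) there: t:T, z:T. ✓
u: successors {u, v, x, y, z}; □(q → p) there: u:T, v:T, x:T, y:T, z:T. ✓
v: successors {s, y}; □(q → p) there: s:T, y:T. ✓
w: successors {s, w, y, z}; □(q → p) there: s:T, w:T, y:T, z:T. ✓
x: successors {s, u, v, x, z}; □(q → p) there: s:T, u:T, v:T, x:T, z:T. ✓
y: successors {s, z}; □(q → p) there: s:T, z:T. ✓
z: successors {x, z}; □(q → p) there: x:T, z:T. ✓
— 8 worlds.

4 and 8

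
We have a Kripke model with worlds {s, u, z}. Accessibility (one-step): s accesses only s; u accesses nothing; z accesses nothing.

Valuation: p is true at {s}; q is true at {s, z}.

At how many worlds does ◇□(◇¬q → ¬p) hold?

1

s: successors {s}; □(◇¬q → ¬p) there: s:T. ✓
u: no successors, so ◇□(◇¬q → ¬p) fails. ✗
z: no successors, so ◇□(◇¬q → ¬p) fails. ✗
Satisfying worlds: {s}.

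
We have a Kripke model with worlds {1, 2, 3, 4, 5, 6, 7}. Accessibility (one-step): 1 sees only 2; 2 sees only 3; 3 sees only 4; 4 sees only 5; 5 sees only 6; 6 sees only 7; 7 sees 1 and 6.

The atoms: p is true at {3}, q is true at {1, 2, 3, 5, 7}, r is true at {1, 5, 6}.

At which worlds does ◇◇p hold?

1: successors {2}; ◇p there: 2:T. ✓
2: successors {3}; ◇p there: 3:F. ✗
3: successors {4}; ◇p there: 4:F. ✗
4: successors {5}; ◇p there: 5:F. ✗
5: successors {6}; ◇p there: 6:F. ✗
6: successors {7}; ◇p there: 7:F. ✗
7: successors {1, 6}; ◇p there: 1:F, 6:F. ✗

{1}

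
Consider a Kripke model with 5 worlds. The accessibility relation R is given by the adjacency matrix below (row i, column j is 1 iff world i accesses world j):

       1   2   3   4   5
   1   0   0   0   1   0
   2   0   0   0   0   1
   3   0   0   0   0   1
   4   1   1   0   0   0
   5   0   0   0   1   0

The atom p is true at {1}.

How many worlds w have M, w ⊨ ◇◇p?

1: successors {4}; ◇p there: 4:T. ✓
2: successors {5}; ◇p there: 5:F. ✗
3: successors {5}; ◇p there: 5:F. ✗
4: successors {1, 2}; ◇p there: 1:F, 2:F. ✗
5: successors {4}; ◇p there: 4:T. ✓
Satisfying worlds: {1, 5}.

2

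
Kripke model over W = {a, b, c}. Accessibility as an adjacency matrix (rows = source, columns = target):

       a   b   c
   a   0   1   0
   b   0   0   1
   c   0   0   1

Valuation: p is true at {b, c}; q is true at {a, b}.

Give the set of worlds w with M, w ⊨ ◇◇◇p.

{a, b, c}

a: successors {b}; ◇◇p there: b:T. ✓
b: successors {c}; ◇◇p there: c:T. ✓
c: successors {c}; ◇◇p there: c:T. ✓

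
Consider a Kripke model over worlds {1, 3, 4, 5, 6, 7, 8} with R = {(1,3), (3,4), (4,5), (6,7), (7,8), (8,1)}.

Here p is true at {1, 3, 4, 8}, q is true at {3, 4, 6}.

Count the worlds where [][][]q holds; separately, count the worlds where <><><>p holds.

For [][][]q:
1: successors {3}; [][]q there: 3:F. ✗
3: successors {4}; [][]q there: 4:T. ✓
4: successors {5}; [][]q there: 5:T. ✓
5: no successors, so [][][]q holds vacuously. ✓
6: successors {7}; [][]q there: 7:F. ✗
7: successors {8}; [][]q there: 8:T. ✓
8: successors {1}; [][]q there: 1:T. ✓
— 5 worlds.
For <><><>p:
1: successors {3}; <><>p there: 3:F. ✗
3: successors {4}; <><>p there: 4:F. ✗
4: successors {5}; <><>p there: 5:F. ✗
5: no successors, so <><><>p fails. ✗
6: successors {7}; <><>p there: 7:T. ✓
7: successors {8}; <><>p there: 8:T. ✓
8: successors {1}; <><>p there: 1:T. ✓
— 3 worlds.

5 and 3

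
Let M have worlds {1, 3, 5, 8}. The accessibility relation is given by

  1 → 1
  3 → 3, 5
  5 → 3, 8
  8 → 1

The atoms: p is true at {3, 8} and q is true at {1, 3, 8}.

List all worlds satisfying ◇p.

{3, 5}

1: successors {1}; p there: 1:F. ✗
3: successors {3, 5}; p there: 3:T, 5:F. ✓
5: successors {3, 8}; p there: 3:T, 8:T. ✓
8: successors {1}; p there: 1:F. ✗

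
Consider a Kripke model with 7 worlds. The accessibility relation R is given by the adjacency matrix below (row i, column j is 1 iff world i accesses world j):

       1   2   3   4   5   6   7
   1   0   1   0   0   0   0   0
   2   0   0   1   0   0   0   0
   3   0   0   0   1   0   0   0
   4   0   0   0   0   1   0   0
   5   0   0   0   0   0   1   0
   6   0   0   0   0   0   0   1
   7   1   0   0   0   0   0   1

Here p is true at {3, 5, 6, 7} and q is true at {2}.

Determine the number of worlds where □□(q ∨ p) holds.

4

1: successors {2}; □(q ∨ p) there: 2:T. ✓
2: successors {3}; □(q ∨ p) there: 3:F. ✗
3: successors {4}; □(q ∨ p) there: 4:T. ✓
4: successors {5}; □(q ∨ p) there: 5:T. ✓
5: successors {6}; □(q ∨ p) there: 6:T. ✓
6: successors {7}; □(q ∨ p) there: 7:F. ✗
7: successors {1, 7}; □(q ∨ p) there: 1:T, 7:F. ✗
Satisfying worlds: {1, 3, 4, 5}.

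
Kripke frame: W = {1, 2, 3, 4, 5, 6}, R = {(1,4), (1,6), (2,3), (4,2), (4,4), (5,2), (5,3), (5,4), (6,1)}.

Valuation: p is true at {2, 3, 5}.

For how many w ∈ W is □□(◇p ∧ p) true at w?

2

1: successors {4, 6}; □(◇p ∧ p) there: 4:F, 6:F. ✗
2: successors {3}; □(◇p ∧ p) there: 3:T. ✓
3: no successors, so □□(◇p ∧ p) holds vacuously. ✓
4: successors {2, 4}; □(◇p ∧ p) there: 2:F, 4:F. ✗
5: successors {2, 3, 4}; □(◇p ∧ p) there: 2:F, 3:T, 4:F. ✗
6: successors {1}; □(◇p ∧ p) there: 1:F. ✗
Satisfying worlds: {2, 3}.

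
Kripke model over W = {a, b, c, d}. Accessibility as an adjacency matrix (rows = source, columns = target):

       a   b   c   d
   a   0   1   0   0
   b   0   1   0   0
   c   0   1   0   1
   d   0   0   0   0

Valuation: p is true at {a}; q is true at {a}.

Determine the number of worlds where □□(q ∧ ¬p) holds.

a: successors {b}; □(q ∧ ¬p) there: b:F. ✗
b: successors {b}; □(q ∧ ¬p) there: b:F. ✗
c: successors {b, d}; □(q ∧ ¬p) there: b:F, d:T. ✗
d: no successors, so □□(q ∧ ¬p) holds vacuously. ✓
Satisfying worlds: {d}.

1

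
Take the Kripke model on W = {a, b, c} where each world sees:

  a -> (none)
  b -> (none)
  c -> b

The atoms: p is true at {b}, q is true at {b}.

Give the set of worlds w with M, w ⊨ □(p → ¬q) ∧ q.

{b}

a: □(p → ¬q) is T, q is F. ✗
b: □(p → ¬q) is T, q is T. ✓
c: □(p → ¬q) is F, q is F. ✗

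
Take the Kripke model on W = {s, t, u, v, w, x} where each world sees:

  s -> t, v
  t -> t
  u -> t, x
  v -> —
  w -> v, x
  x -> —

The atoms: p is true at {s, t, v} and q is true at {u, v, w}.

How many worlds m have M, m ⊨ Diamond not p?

2

s: successors {t, v}; not p there: t:F, v:F. ✗
t: successors {t}; not p there: t:F. ✗
u: successors {t, x}; not p there: t:F, x:T. ✓
v: no successors, so Diamond not p fails. ✗
w: successors {v, x}; not p there: v:F, x:T. ✓
x: no successors, so Diamond not p fails. ✗
Satisfying worlds: {u, w}.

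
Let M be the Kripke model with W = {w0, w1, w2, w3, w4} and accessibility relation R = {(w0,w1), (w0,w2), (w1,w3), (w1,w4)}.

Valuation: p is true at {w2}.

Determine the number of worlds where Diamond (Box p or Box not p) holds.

w0: successors {w1, w2}; Box p or Box not p there: w1:T, w2:T. ✓
w1: successors {w3, w4}; Box p or Box not p there: w3:T, w4:T. ✓
w2: no successors, so Diamond (Box p or Box not p) fails. ✗
w3: no successors, so Diamond (Box p or Box not p) fails. ✗
w4: no successors, so Diamond (Box p or Box not p) fails. ✗
Satisfying worlds: {w0, w1}.

2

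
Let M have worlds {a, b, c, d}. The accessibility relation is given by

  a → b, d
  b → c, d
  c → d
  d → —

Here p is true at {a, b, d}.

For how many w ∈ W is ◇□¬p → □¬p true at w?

1

a: ◇□¬p is T, □¬p is F. ✗
b: ◇□¬p is T, □¬p is F. ✗
c: ◇□¬p is T, □¬p is F. ✗
d: ◇□¬p is F, □¬p is T. ✓
Satisfying worlds: {d}.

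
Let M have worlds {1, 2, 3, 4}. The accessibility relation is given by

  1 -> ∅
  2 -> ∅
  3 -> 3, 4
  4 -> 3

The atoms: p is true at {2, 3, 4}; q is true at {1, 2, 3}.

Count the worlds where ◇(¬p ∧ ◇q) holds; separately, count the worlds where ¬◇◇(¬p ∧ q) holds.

For ◇(¬p ∧ ◇q):
1: no successors, so ◇(¬p ∧ ◇q) fails. ✗
2: no successors, so ◇(¬p ∧ ◇q) fails. ✗
3: successors {3, 4}; ¬p ∧ ◇q there: 3:F, 4:F. ✗
4: successors {3}; ¬p ∧ ◇q there: 3:F. ✗
— 0 worlds.
For ¬◇◇(¬p ∧ q):
1: ◇◇(¬p ∧ q) is F. ✓
2: ◇◇(¬p ∧ q) is F. ✓
3: ◇◇(¬p ∧ q) is F. ✓
4: ◇◇(¬p ∧ q) is F. ✓
— 4 worlds.

0 and 4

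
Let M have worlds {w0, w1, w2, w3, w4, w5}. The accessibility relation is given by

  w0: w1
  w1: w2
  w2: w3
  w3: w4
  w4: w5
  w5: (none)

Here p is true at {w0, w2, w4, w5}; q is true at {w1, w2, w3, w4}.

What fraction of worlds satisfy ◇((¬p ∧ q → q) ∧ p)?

w0: successors {w1}; (¬p ∧ q → q) ∧ p there: w1:F. ✗
w1: successors {w2}; (¬p ∧ q → q) ∧ p there: w2:T. ✓
w2: successors {w3}; (¬p ∧ q → q) ∧ p there: w3:F. ✗
w3: successors {w4}; (¬p ∧ q → q) ∧ p there: w4:T. ✓
w4: successors {w5}; (¬p ∧ q → q) ∧ p there: w5:T. ✓
w5: no successors, so ◇((¬p ∧ q → q) ∧ p) fails. ✗
That's 3 of 6 worlds, so 3/6 = 1/2.

1/2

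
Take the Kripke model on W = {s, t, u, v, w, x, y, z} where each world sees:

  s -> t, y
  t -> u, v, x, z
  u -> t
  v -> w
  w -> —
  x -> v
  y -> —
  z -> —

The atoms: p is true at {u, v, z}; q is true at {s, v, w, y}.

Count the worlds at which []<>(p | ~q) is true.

s: successors {t, y}; <>(p | ~q) there: t:T, y:F. ✗
t: successors {u, v, x, z}; <>(p | ~q) there: u:T, v:F, x:T, z:F. ✗
u: successors {t}; <>(p | ~q) there: t:T. ✓
v: successors {w}; <>(p | ~q) there: w:F. ✗
w: no successors, so []<>(p | ~q) holds vacuously. ✓
x: successors {v}; <>(p | ~q) there: v:F. ✗
y: no successors, so []<>(p | ~q) holds vacuously. ✓
z: no successors, so []<>(p | ~q) holds vacuously. ✓
Satisfying worlds: {u, w, y, z}.

4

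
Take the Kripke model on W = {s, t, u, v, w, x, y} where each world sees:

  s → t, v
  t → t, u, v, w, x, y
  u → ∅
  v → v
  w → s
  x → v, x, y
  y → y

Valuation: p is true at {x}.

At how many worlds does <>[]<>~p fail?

1

s: successors {t, v}; []<>~p there: t:F, v:T. ✓
t: successors {t, u, v, w, x, y}; []<>~p there: t:F, u:T, v:T, w:T, x:T, y:T. ✓
u: no successors, so <>[]<>~p fails. ✗
v: successors {v}; []<>~p there: v:T. ✓
w: successors {s}; []<>~p there: s:T. ✓
x: successors {v, x, y}; []<>~p there: v:T, x:T, y:T. ✓
y: successors {y}; []<>~p there: y:T. ✓
Satisfying worlds: {s, t, v, w, x, y}.
So <>[]<>~p fails at the other 1 world.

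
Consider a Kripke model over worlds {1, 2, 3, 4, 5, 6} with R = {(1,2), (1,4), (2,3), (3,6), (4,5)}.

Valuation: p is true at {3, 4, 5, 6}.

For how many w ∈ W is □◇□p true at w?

4

1: successors {2, 4}; ◇□p there: 2:T, 4:T. ✓
2: successors {3}; ◇□p there: 3:T. ✓
3: successors {6}; ◇□p there: 6:F. ✗
4: successors {5}; ◇□p there: 5:F. ✗
5: no successors, so □◇□p holds vacuously. ✓
6: no successors, so □◇□p holds vacuously. ✓
Satisfying worlds: {1, 2, 5, 6}.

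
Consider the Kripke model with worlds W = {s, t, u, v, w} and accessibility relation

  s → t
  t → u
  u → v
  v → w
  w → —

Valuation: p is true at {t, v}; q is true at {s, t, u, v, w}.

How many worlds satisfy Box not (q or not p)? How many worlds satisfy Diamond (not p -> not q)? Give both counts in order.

1 and 2

For Box not (q or not p):
s: successors {t}; not (q or not p) there: t:F. ✗
t: successors {u}; not (q or not p) there: u:F. ✗
u: successors {v}; not (q or not p) there: v:F. ✗
v: successors {w}; not (q or not p) there: w:F. ✗
w: no successors, so Box not (q or not p) holds vacuously. ✓
— 1 world.
For Diamond (not p -> not q):
s: successors {t}; not p -> not q there: t:T. ✓
t: successors {u}; not p -> not q there: u:F. ✗
u: successors {v}; not p -> not q there: v:T. ✓
v: successors {w}; not p -> not q there: w:F. ✗
w: no successors, so Diamond (not p -> not q) fails. ✗
— 2 worlds.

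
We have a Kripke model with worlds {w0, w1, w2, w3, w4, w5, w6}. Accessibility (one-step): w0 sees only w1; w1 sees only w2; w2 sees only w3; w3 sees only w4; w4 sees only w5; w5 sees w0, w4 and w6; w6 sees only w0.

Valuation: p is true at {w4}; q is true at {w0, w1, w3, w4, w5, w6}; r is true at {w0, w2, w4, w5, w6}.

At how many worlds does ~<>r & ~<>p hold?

w0: ~<>r is T, ~<>p is T. ✓
w1: ~<>r is F, ~<>p is T. ✗
w2: ~<>r is T, ~<>p is T. ✓
w3: ~<>r is F, ~<>p is F. ✗
w4: ~<>r is F, ~<>p is T. ✗
w5: ~<>r is F, ~<>p is F. ✗
w6: ~<>r is F, ~<>p is T. ✗
Satisfying worlds: {w0, w2}.

2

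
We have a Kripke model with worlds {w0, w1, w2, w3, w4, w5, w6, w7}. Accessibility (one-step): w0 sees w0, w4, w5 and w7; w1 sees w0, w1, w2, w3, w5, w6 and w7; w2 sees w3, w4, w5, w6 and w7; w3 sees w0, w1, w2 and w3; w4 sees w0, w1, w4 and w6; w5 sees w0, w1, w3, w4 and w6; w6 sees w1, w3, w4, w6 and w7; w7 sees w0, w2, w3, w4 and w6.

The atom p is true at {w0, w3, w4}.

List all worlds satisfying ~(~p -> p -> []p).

w0: ~p -> p -> []p is T. ✗
w1: ~p -> p -> []p is T. ✗
w2: ~p -> p -> []p is T. ✗
w3: ~p -> p -> []p is T. ✗
w4: ~p -> p -> []p is T. ✗
w5: ~p -> p -> []p is T. ✗
w6: ~p -> p -> []p is T. ✗
w7: ~p -> p -> []p is T. ✗

∅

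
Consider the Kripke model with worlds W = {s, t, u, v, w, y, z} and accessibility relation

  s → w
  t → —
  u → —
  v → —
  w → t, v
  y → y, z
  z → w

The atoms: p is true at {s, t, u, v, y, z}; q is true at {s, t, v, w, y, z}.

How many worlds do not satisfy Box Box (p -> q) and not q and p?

s: Box Box (p -> q) is T, not q and p is F. ✗
t: Box Box (p -> q) is T, not q and p is F. ✗
u: Box Box (p -> q) is T, not q and p is T. ✓
v: Box Box (p -> q) is T, not q and p is F. ✗
w: Box Box (p -> q) is T, not q and p is F. ✗
y: Box Box (p -> q) is T, not q and p is F. ✗
z: Box Box (p -> q) is T, not q and p is F. ✗
Satisfying worlds: {u}.
So Box Box (p -> q) and not q and p fails at the other 6 worlds.

6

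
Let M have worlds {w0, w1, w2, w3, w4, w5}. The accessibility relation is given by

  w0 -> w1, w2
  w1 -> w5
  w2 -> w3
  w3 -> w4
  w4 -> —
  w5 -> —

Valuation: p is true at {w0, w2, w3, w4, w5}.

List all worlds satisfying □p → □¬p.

{w0, w4, w5}

w0: □p is F, □¬p is F. ✓
w1: □p is T, □¬p is F. ✗
w2: □p is T, □¬p is F. ✗
w3: □p is T, □¬p is F. ✗
w4: □p is T, □¬p is T. ✓
w5: □p is T, □¬p is T. ✓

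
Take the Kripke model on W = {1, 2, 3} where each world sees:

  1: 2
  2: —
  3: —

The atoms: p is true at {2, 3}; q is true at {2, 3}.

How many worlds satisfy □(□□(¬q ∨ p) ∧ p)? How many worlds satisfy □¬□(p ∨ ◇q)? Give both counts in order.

For □(□□(¬q ∨ p) ∧ p):
1: successors {2}; □□(¬q ∨ p) ∧ p there: 2:T. ✓
2: no successors, so □(□□(¬q ∨ p) ∧ p) holds vacuously. ✓
3: no successors, so □(□□(¬q ∨ p) ∧ p) holds vacuously. ✓
— 3 worlds.
For □¬□(p ∨ ◇q):
1: successors {2}; ¬□(p ∨ ◇q) there: 2:F. ✗
2: no successors, so □¬□(p ∨ ◇q) holds vacuously. ✓
3: no successors, so □¬□(p ∨ ◇q) holds vacuously. ✓
— 2 worlds.

3 and 2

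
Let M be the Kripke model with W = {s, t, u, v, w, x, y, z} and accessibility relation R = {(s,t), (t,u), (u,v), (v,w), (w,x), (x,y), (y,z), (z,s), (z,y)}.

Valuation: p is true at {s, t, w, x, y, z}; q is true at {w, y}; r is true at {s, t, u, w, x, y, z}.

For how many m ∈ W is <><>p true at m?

s: successors {t}; <>p there: t:F. ✗
t: successors {u}; <>p there: u:F. ✗
u: successors {v}; <>p there: v:T. ✓
v: successors {w}; <>p there: w:T. ✓
w: successors {x}; <>p there: x:T. ✓
x: successors {y}; <>p there: y:T. ✓
y: successors {z}; <>p there: z:T. ✓
z: successors {s, y}; <>p there: s:T, y:T. ✓
Satisfying worlds: {u, v, w, x, y, z}.

6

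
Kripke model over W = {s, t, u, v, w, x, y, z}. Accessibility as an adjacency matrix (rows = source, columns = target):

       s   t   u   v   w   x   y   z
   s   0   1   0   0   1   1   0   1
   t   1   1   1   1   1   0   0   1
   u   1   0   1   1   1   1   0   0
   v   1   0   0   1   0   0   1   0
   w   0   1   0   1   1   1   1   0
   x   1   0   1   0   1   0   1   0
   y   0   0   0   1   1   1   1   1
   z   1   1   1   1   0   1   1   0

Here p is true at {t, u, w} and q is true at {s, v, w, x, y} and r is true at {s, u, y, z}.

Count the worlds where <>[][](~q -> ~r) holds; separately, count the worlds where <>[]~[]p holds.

0 and 8

For <>[][](~q -> ~r):
s: successors {t, w, x, z}; [][](~q -> ~r) there: t:F, w:F, x:F, z:F. ✗
t: successors {s, t, u, v, w, z}; [][](~q -> ~r) there: s:F, t:F, u:F, v:F, w:F, z:F. ✗
u: successors {s, u, v, w, x}; [][](~q -> ~r) there: s:F, u:F, v:F, w:F, x:F. ✗
v: successors {s, v, y}; [][](~q -> ~r) there: s:F, v:F, y:F. ✗
w: successors {t, v, w, x, y}; [][](~q -> ~r) there: t:F, v:F, w:F, x:F, y:F. ✗
x: successors {s, u, w, y}; [][](~q -> ~r) there: s:F, u:F, w:F, y:F. ✗
y: successors {v, w, x, y, z}; [][](~q -> ~r) there: v:F, w:F, x:F, y:F, z:F. ✗
z: successors {s, t, u, v, x, y}; [][](~q -> ~r) there: s:F, t:F, u:F, v:F, x:F, y:F. ✗
— 0 worlds.
For <>[]~[]p:
s: successors {t, w, x, z}; []~[]p there: t:T, w:T, x:T, z:T. ✓
t: successors {s, t, u, v, w, z}; []~[]p there: s:T, t:T, u:T, v:T, w:T, z:T. ✓
u: successors {s, u, v, w, x}; []~[]p there: s:T, u:T, v:T, w:T, x:T. ✓
v: successors {s, v, y}; []~[]p there: s:T, v:T, y:T. ✓
w: successors {t, v, w, x, y}; []~[]p there: t:T, v:T, w:T, x:T, y:T. ✓
x: successors {s, u, w, y}; []~[]p there: s:T, u:T, w:T, y:T. ✓
y: successors {v, w, x, y, z}; []~[]p there: v:T, w:T, x:T, y:T, z:T. ✓
z: successors {s, t, u, v, x, y}; []~[]p there: s:T, t:T, u:T, v:T, x:T, y:T. ✓
— 8 worlds.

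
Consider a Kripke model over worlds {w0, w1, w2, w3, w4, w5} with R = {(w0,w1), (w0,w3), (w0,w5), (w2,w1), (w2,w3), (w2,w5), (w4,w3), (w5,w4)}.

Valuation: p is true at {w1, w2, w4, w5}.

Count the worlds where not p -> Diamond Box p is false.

1

w0: not p is T, Diamond Box p is T. ✓
w1: not p is F, Diamond Box p is F. ✓
w2: not p is F, Diamond Box p is T. ✓
w3: not p is T, Diamond Box p is F. ✗
w4: not p is F, Diamond Box p is T. ✓
w5: not p is F, Diamond Box p is F. ✓
Satisfying worlds: {w0, w1, w2, w4, w5}.
So not p -> Diamond Box p fails at the other 1 world.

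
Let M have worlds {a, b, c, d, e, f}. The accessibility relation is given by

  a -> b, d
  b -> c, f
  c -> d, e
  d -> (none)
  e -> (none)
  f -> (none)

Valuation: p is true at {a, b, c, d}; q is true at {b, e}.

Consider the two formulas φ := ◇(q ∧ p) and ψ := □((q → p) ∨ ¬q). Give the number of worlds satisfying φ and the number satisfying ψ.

1 and 5

For ◇(q ∧ p):
a: successors {b, d}; q ∧ p there: b:T, d:F. ✓
b: successors {c, f}; q ∧ p there: c:F, f:F. ✗
c: successors {d, e}; q ∧ p there: d:F, e:F. ✗
d: no successors, so ◇(q ∧ p) fails. ✗
e: no successors, so ◇(q ∧ p) fails. ✗
f: no successors, so ◇(q ∧ p) fails. ✗
— 1 world.
For □((q → p) ∨ ¬q):
a: successors {b, d}; (q → p) ∨ ¬q there: b:T, d:T. ✓
b: successors {c, f}; (q → p) ∨ ¬q there: c:T, f:T. ✓
c: successors {d, e}; (q → p) ∨ ¬q there: d:T, e:F. ✗
d: no successors, so □((q → p) ∨ ¬q) holds vacuously. ✓
e: no successors, so □((q → p) ∨ ¬q) holds vacuously. ✓
f: no successors, so □((q → p) ∨ ¬q) holds vacuously. ✓
— 5 worlds.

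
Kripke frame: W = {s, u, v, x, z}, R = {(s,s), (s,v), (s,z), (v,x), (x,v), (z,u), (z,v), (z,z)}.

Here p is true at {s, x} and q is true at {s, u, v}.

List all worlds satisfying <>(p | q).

s: successors {s, v, z}; p | q there: s:T, v:T, z:F. ✓
u: no successors, so <>(p | q) fails. ✗
v: successors {x}; p | q there: x:T. ✓
x: successors {v}; p | q there: v:T. ✓
z: successors {u, v, z}; p | q there: u:T, v:T, z:F. ✓

{s, v, x, z}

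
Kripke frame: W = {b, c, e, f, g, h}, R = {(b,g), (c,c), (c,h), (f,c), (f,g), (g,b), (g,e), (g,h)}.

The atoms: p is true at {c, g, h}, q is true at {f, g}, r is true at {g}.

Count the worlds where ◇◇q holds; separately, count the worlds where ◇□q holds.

For ◇◇q:
b: successors {g}; ◇q there: g:F. ✗
c: successors {c, h}; ◇q there: c:F, h:F. ✗
e: no successors, so ◇◇q fails. ✗
f: successors {c, g}; ◇q there: c:F, g:F. ✗
g: successors {b, e, h}; ◇q there: b:T, e:F, h:F. ✓
h: no successors, so ◇◇q fails. ✗
— 1 world.
For ◇□q:
b: successors {g}; □q there: g:F. ✗
c: successors {c, h}; □q there: c:F, h:T. ✓
e: no successors, so ◇□q fails. ✗
f: successors {c, g}; □q there: c:F, g:F. ✗
g: successors {b, e, h}; □q there: b:T, e:T, h:T. ✓
h: no successors, so ◇□q fails. ✗
— 2 worlds.

1 and 2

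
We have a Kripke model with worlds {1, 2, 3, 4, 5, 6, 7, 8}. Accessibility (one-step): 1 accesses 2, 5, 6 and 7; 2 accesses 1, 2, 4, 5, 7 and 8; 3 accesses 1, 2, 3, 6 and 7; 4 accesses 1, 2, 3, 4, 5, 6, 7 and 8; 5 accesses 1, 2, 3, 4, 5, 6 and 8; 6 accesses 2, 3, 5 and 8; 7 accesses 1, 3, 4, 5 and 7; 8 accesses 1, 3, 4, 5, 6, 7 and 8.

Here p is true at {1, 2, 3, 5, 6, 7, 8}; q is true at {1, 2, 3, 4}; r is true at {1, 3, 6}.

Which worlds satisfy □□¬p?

1: successors {2, 5, 6, 7}; □¬p there: 2:F, 5:F, 6:F, 7:F. ✗
2: successors {1, 2, 4, 5, 7, 8}; □¬p there: 1:F, 2:F, 4:F, 5:F, 7:F, 8:F. ✗
3: successors {1, 2, 3, 6, 7}; □¬p there: 1:F, 2:F, 3:F, 6:F, 7:F. ✗
4: successors {1, 2, 3, 4, 5, 6, 7, 8}; □¬p there: 1:F, 2:F, 3:F, 4:F, 5:F, 6:F, 7:F, 8:F. ✗
5: successors {1, 2, 3, 4, 5, 6, 8}; □¬p there: 1:F, 2:F, 3:F, 4:F, 5:F, 6:F, 8:F. ✗
6: successors {2, 3, 5, 8}; □¬p there: 2:F, 3:F, 5:F, 8:F. ✗
7: successors {1, 3, 4, 5, 7}; □¬p there: 1:F, 3:F, 4:F, 5:F, 7:F. ✗
8: successors {1, 3, 4, 5, 6, 7, 8}; □¬p there: 1:F, 3:F, 4:F, 5:F, 6:F, 7:F, 8:F. ✗

∅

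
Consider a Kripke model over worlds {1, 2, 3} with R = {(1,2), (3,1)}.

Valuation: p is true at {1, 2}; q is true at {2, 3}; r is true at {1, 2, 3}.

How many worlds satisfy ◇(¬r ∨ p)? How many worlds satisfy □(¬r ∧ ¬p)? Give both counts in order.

For ◇(¬r ∨ p):
1: successors {2}; ¬r ∨ p there: 2:T. ✓
2: no successors, so ◇(¬r ∨ p) fails. ✗
3: successors {1}; ¬r ∨ p there: 1:T. ✓
— 2 worlds.
For □(¬r ∧ ¬p):
1: successors {2}; ¬r ∧ ¬p there: 2:F. ✗
2: no successors, so □(¬r ∧ ¬p) holds vacuously. ✓
3: successors {1}; ¬r ∧ ¬p there: 1:F. ✗
— 1 world.

2 and 1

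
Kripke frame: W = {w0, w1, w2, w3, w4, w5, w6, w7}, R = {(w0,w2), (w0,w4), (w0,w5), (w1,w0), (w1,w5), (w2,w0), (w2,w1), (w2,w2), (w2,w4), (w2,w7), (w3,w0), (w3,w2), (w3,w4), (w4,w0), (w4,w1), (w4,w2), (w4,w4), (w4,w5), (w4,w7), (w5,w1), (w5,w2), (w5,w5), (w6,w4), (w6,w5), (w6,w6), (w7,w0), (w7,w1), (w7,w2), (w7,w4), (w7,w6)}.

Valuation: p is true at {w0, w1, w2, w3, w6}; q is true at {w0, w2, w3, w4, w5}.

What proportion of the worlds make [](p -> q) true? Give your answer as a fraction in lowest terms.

w0: successors {w2, w4, w5}; p -> q there: w2:T, w4:T, w5:T. ✓
w1: successors {w0, w5}; p -> q there: w0:T, w5:T. ✓
w2: successors {w0, w1, w2, w4, w7}; p -> q there: w0:T, w1:F, w2:T, w4:T, w7:T. ✗
w3: successors {w0, w2, w4}; p -> q there: w0:T, w2:T, w4:T. ✓
w4: successors {w0, w1, w2, w4, w5, w7}; p -> q there: w0:T, w1:F, w2:T, w4:T, w5:T, w7:T. ✗
w5: successors {w1, w2, w5}; p -> q there: w1:F, w2:T, w5:T. ✗
w6: successors {w4, w5, w6}; p -> q there: w4:T, w5:T, w6:F. ✗
w7: successors {w0, w1, w2, w4, w6}; p -> q there: w0:T, w1:F, w2:T, w4:T, w6:F. ✗
That's 3 of 8 worlds, so 3/8.

3/8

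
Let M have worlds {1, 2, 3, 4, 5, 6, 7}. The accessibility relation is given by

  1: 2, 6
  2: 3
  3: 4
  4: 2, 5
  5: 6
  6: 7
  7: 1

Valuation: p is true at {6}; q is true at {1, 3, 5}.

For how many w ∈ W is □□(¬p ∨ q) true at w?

5

1: successors {2, 6}; □(¬p ∨ q) there: 2:T, 6:T. ✓
2: successors {3}; □(¬p ∨ q) there: 3:T. ✓
3: successors {4}; □(¬p ∨ q) there: 4:T. ✓
4: successors {2, 5}; □(¬p ∨ q) there: 2:T, 5:F. ✗
5: successors {6}; □(¬p ∨ q) there: 6:T. ✓
6: successors {7}; □(¬p ∨ q) there: 7:T. ✓
7: successors {1}; □(¬p ∨ q) there: 1:F. ✗
Satisfying worlds: {1, 2, 3, 5, 6}.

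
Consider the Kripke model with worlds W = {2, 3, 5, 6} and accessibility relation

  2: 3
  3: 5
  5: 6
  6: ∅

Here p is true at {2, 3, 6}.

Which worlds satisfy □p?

{2, 5, 6}

2: successors {3}; p there: 3:T. ✓
3: successors {5}; p there: 5:F. ✗
5: successors {6}; p there: 6:T. ✓
6: no successors, so □p holds vacuously. ✓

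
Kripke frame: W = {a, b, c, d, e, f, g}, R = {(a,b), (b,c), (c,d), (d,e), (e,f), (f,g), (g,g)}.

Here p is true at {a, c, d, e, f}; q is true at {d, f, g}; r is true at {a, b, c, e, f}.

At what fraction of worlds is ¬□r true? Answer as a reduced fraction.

3/7

a: □r is T. ✗
b: □r is T. ✗
c: □r is F. ✓
d: □r is T. ✗
e: □r is T. ✗
f: □r is F. ✓
g: □r is F. ✓
That's 3 of 7 worlds, so 3/7.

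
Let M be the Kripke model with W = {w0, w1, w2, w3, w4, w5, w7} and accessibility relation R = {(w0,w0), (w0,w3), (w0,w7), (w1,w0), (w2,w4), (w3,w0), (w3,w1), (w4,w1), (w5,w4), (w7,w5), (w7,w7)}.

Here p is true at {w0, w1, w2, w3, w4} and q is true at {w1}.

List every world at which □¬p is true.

{w7}

w0: successors {w0, w3, w7}; ¬p there: w0:F, w3:F, w7:T. ✗
w1: successors {w0}; ¬p there: w0:F. ✗
w2: successors {w4}; ¬p there: w4:F. ✗
w3: successors {w0, w1}; ¬p there: w0:F, w1:F. ✗
w4: successors {w1}; ¬p there: w1:F. ✗
w5: successors {w4}; ¬p there: w4:F. ✗
w7: successors {w5, w7}; ¬p there: w5:T, w7:T. ✓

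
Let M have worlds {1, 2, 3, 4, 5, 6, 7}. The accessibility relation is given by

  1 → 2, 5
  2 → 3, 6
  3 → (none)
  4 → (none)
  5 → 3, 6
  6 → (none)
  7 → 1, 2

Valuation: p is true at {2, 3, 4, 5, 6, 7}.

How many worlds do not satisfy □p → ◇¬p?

1: □p is T, ◇¬p is F. ✗
2: □p is T, ◇¬p is F. ✗
3: □p is T, ◇¬p is F. ✗
4: □p is T, ◇¬p is F. ✗
5: □p is T, ◇¬p is F. ✗
6: □p is T, ◇¬p is F. ✗
7: □p is F, ◇¬p is T. ✓
Satisfying worlds: {7}.
So □p → ◇¬p fails at the other 6 worlds.

6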